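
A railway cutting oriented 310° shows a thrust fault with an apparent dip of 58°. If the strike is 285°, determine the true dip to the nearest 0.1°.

75.2°

β = acute angle between strike 285° and section 310° = 25°.
tan(true dip) = tan 58° / sin 25° = 3.7867
δ = arctan(3.7867) = 75.21°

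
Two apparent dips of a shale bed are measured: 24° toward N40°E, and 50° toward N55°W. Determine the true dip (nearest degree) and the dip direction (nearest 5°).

true dip 53°, dip direction 330°

Each apparent-dip line lies in the plane. As unit vectors (x east, y north, z up), v₁ plunges 24°→N40°E and v₂ plunges 50°→N55°W.
Cross product v₁ × v₂ gives the pole to the plane: n ∝ (-0.386, 0.664, 0.585).
Dip δ = arctan(|n_h|/n_z) = arctan(0.768/0.585) = 52.7°.
The horizontal component of n points toward azimuth atan2(n_x, n_y) = 330°, the dip direction.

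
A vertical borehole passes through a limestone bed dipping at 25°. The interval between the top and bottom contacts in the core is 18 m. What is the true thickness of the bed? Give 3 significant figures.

16.3 m

True thickness t = h · cos(dip) = 18 × cos 25°
t = 18 × 0.9063 = 16.314 m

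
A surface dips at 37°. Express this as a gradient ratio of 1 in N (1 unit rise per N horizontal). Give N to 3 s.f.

1 : N means tan θ = 1/N, so N = 1/tan 37° = 1/0.7536

1 in 1.33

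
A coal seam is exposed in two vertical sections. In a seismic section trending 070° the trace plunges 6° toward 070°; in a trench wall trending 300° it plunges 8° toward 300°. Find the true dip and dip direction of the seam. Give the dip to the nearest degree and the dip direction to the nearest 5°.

Each apparent-dip line lies in the plane. As unit vectors (x east, y north, z up), v₁ plunges 6°→070° and v₂ plunges 8°→300°.
n = v₁ × v₂ = (0.004, 0.220, 0.754) (taken with n_z > 0).
Dip δ = arctan(|n_h|/n_z) = arctan(0.220/0.754) = 16.2°.
Dip direction = azimuth of (n_x, n_y) = atan2(0.004, 0.220) = 1°.

true dip 16°, dip direction 000°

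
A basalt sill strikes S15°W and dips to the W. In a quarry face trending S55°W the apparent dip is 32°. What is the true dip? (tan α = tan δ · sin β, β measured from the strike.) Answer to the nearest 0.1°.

β = acute angle between strike S15°W and section S55°W = 40°.
tan(true dip) = tan 32° / sin 40° = 0.9721
true dip = arctan 0.9721 = 44.19°

44.2°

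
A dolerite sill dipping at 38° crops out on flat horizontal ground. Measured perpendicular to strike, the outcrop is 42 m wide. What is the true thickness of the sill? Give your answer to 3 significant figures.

25.9 m

True thickness t = w · sin(dip) = 42 × sin 38°
t = 42 × 0.6157 = 25.858 m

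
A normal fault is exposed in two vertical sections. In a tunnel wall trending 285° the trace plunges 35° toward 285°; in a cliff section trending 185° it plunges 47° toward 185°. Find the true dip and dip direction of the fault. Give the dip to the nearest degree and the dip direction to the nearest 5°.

Represent each trace as a vector plunging at its apparent dip toward its trend (east-north-up frame): v₁ = (-0.791, 0.212, -0.574), v₂ = (-0.059, -0.679, -0.731).
Cross product v₁ × v₂ gives the pole to the plane: n ∝ (-0.545, -0.545, 0.550).
tan δ = √(n_x²+n_y²)/n_z = 0.770/0.550, so δ = 54.5°.
Dip direction = atan2(-0.545, -0.545) = 225° (azimuth of n's horizontal projection).

true dip 54°, dip direction 225°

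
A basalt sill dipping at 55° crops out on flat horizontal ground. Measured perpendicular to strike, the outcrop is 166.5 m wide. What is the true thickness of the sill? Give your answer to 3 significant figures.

True thickness t = w · sin(dip) = 166.5 × sin 55°
t = 166.5 × 0.8192 = 136.389 m

136 m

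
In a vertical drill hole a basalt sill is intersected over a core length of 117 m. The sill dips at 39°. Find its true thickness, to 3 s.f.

90.9 m

True thickness t = h · cos(dip) = 117 × cos 39°
t = 117 × 0.7771 = 90.926 m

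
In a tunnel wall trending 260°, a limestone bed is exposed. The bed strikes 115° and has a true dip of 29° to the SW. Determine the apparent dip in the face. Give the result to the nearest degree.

The section lies 35° from the strike.
tan α = tan 29° × sin 35° = 0.5543 × 0.5736 = 0.3179
α = arctan(0.3179) = 17.64°

18°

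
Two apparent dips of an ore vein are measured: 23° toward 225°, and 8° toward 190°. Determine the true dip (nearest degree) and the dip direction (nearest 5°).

Represent each trace as a vector plunging at its apparent dip toward its trend (east-north-up frame): v₁ = (-0.651, -0.651, -0.391), v₂ = (-0.172, -0.975, -0.139).
Cross product v₁ × v₂ gives the pole to the plane: n ∝ (-0.290, -0.023, 0.523).
tan δ = √(n_x²+n_y²)/n_z = 0.291/0.523, so δ = 29.1°.
Dip direction = azimuth of (n_x, n_y) = atan2(-0.290, -0.023) = 265°.

true dip 29°, dip direction 265°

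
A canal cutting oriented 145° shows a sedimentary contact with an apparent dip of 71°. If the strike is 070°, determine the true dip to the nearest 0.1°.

71.6°

The section is 75° from the strike.
tan(true dip) = tan 71° / sin 75° = 3.0067
true dip = arctan 3.0067 = 71.60°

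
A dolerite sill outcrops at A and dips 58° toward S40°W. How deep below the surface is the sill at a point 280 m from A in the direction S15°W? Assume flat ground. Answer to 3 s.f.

406 m

The hole lies 25° from the dip direction, so the down-dip offset is 280 × cos 25° = 253.77 m.
Depth = down-dip offset × tan(dip) = 253.77 × tan 58° = 253.77 × 1.6003
Depth = 406.11 m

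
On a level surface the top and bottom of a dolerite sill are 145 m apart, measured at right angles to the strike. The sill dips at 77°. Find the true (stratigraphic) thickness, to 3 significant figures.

141 m

True thickness t = w · sin(dip) = 145 × sin 77°
t = 145 × 0.9744 = 141.284 m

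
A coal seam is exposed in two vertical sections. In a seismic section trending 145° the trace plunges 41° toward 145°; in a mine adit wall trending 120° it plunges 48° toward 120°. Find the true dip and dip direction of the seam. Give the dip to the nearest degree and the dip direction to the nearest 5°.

Each apparent-dip line lies in the plane. As unit vectors (x east, y north, z up), v₁ plunges 41°→145° and v₂ plunges 48°→120°.
n = v₁ × v₂ = (0.240, -0.058, 0.213) (taken with n_z > 0).
Dip δ = arctan(|n_h|/n_z) = arctan(0.247/0.213) = 49.2°.
Dip direction = azimuth of (n_x, n_y) = atan2(0.240, -0.058) = 104°.

true dip 49°, dip direction 105°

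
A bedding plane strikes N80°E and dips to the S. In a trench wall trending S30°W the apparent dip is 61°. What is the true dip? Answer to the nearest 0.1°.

67.0°

β = acute angle between strike N80°E and section S30°W = 50°.
tan(true dip) = tan 61° / sin 50° = 2.3550
true dip = arctan 2.3550 = 66.99°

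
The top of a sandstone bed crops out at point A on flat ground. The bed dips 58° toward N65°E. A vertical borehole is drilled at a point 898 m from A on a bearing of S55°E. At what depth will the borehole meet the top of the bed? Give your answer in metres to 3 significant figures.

The hole lies 60° from the dip direction, so the down-dip offset is 898 × cos 60° = 449.00 m.
Depth = down-dip offset × tan(dip) = 449.00 × tan 58° = 449.00 × 1.6003
Depth = 718.55 m

719 m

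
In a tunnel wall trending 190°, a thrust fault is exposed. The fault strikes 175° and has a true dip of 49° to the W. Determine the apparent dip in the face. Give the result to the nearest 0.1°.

The section lies 15° from the strike.
tan α = tan 49° × sin 15° = 1.1504 × 0.2588 = 0.2977
apparent dip = arctan 0.2977 = 16.58°

16.6°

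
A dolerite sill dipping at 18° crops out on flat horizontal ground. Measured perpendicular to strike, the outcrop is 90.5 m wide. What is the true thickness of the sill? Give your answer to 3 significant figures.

28.0 m

True thickness t = w · sin(dip) = 90.5 × sin 18°
t = 90.5 × 0.3090 = 27.966 m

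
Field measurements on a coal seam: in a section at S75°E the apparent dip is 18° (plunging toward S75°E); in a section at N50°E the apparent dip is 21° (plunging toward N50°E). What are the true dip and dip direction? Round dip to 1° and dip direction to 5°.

true dip 22°, dip direction 070°

The two traces are lines in the plane: v₁ = (sin 105°·cos 18°, cos 105°·cos 18°, −sin 18°), v₂ = (sin 50°·cos 21°, cos 50°·cos 21°, −sin 21°).
n = v₁ × v₂ = (0.274, 0.108, 0.727) (taken with n_z > 0).
tan δ = √(n_x²+n_y²)/n_z = 0.294/0.727, so δ = 22.0°.
The horizontal component of n points toward azimuth atan2(n_x, n_y) = 68°, the dip direction.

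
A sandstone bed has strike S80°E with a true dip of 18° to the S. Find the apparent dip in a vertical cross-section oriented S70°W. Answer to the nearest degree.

9°

The strike is S80°E and the section trends S70°W; the acute angle between them is β = 30°.
tan α = tan 18° × sin 30° = 0.3249 × 0.5000 = 0.1625
apparent dip = arctan 0.1625 = 9.23°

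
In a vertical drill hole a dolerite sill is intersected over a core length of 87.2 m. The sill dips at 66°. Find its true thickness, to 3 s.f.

35.5 m

True thickness t = h · cos(dip) = 87.2 × cos 66°
t = 87.2 × 0.4067 = 35.467 m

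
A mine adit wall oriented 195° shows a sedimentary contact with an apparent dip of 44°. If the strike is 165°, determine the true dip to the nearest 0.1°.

62.6°

β = acute angle between strike 165° and section 195° = 30°.
tan(true dip) = tan 44° / sin 30° = 1.9314
true dip = arctan 1.9314 = 62.63°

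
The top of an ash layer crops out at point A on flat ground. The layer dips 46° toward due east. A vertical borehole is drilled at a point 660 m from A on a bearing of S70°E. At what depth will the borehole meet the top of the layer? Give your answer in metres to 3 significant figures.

642 m

The hole lies 20° from the dip direction, so the down-dip offset is 660 × cos 20° = 620.20 m.
Depth = down-dip offset × tan(dip) = 620.20 × tan 46° = 620.20 × 1.0355
Depth = 642.23 m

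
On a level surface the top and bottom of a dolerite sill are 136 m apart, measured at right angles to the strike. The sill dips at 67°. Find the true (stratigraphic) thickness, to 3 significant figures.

125 m

True thickness t = w · sin(dip) = 136 × sin 67°
t = 136 × 0.9205 = 125.189 m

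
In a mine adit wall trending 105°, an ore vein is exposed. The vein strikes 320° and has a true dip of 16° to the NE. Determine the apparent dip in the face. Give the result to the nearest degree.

9°

The section lies 35° from the strike.
tan(apparent dip) = tan 16° · sin 35° = 0.1645
α = arctan(0.1645) = 9.34°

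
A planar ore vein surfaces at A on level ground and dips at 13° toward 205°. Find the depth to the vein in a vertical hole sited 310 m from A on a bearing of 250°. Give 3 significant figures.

The hole lies 45° from the dip direction, so the down-dip offset is 310 × cos 45° = 219.20 m.
Depth = down-dip offset × tan(dip) = 219.20 × tan 13° = 219.20 × 0.2309
Depth = 50.61 m

50.6 m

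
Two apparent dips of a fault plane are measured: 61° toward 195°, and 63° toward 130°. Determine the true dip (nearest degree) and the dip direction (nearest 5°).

Represent each trace as a vector plunging at its apparent dip toward its trend (east-north-up frame): v₁ = (-0.125, -0.468, -0.875), v₂ = (0.348, -0.292, -0.891).
Cross product v₁ × v₂ gives the pole to the plane: n ∝ (0.162, -0.416, 0.199).
True dip = arccos(n_z / |n|) = arccos(0.4080) = 65.9°.
The horizontal component of n points toward azimuth atan2(n_x, n_y) = 159°, the dip direction.

true dip 66°, dip direction 160°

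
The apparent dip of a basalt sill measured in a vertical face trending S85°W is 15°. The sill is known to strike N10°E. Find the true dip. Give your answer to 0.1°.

15.5°

β = acute angle between strike N10°E and section S85°W = 75°.
tan(true dip) = tan 15° / sin 75° = 0.2774
δ = arctan(0.2774) = 15.50°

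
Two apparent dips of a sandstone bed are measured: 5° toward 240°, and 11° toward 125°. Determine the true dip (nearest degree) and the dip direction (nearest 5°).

true dip 15°, dip direction 170°

Represent each trace as a vector plunging at its apparent dip toward its trend (east-north-up frame): v₁ = (-0.863, -0.498, -0.087), v₂ = (0.804, -0.563, -0.191).
Cross product v₁ × v₂ gives the pole to the plane: n ∝ (0.046, -0.235, 0.886).
tan δ = √(n_x²+n_y²)/n_z = 0.239/0.886, so δ = 15.1°.
The horizontal component of n points toward azimuth atan2(n_x, n_y) = 169°, the dip direction.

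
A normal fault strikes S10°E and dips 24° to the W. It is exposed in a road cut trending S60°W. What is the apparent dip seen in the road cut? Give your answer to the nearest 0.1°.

22.7°

The strike is S10°E and the section trends S60°W; the acute angle between them is β = 70°.
tan(apparent dip) = tan 24° · sin 70° = 0.4184
apparent dip = arctan 0.4184 = 22.70°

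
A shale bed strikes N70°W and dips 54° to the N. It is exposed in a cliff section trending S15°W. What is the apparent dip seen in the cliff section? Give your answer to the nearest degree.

The strike is N70°W and the section trends S15°W; the acute angle between them is β = 85°.
tan α = tan 54° × sin 85° = 1.3764 × 0.9962 = 1.3711
α = arctan(1.3711) = 53.90°

54°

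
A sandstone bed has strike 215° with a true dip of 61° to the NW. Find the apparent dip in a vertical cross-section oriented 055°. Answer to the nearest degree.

32°

The strike is 215° and the section trends 055°; the acute angle between them is β = 20°.
tan(apparent dip) = tan 61° · sin 20° = 0.6170
apparent dip = arctan 0.6170 = 31.68°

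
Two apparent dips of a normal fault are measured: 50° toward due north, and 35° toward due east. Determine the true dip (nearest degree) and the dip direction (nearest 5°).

Each apparent-dip line lies in the plane. As unit vectors (x east, y north, z up), v₁ plunges 50°→due north and v₂ plunges 35°→due east.
Cross product v₁ × v₂ gives the pole to the plane: n ∝ (0.369, 0.628, 0.527).
True dip = arccos(n_z / |n|) = arccos(0.5862) = 54.1°.
Dip direction = atan2(0.369, 0.628) = 30° (azimuth of n's horizontal projection).

true dip 54°, dip direction 030°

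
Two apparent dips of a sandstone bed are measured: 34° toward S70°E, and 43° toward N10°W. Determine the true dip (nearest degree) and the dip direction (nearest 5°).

The two traces are lines in the plane: v₁ = (sin 110°·cos 34°, cos 110°·cos 34°, −sin 34°), v₂ = (sin 350°·cos 43°, cos 350°·cos 43°, −sin 43°).
Cross product v₁ × v₂ gives the pole to the plane: n ∝ (0.596, 0.602, 0.525).
Dip δ = arctan(|n_h|/n_z) = arctan(0.847/0.525) = 58.2°.
The horizontal component of n points toward azimuth atan2(n_x, n_y) = 45°, the dip direction.

true dip 58°, dip direction 045°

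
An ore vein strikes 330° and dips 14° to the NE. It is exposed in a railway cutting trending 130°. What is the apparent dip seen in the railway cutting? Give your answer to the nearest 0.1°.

4.9°

The section lies 20° from the strike.
tan α = tan 14° × sin 20° = 0.2493 × 0.3420 = 0.0853
apparent dip = arctan 0.0853 = 4.87°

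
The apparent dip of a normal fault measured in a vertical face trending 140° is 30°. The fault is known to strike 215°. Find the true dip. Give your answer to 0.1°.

β = acute angle between strike 215° and section 140° = 75°.
tan δ = tan α / sin β = tan 30° / sin 75° = 0.5774 / 0.9659 = 0.5977
δ = arctan(0.5977) = 30.87°

30.9°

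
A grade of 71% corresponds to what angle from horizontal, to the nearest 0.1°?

35.4°

tan θ = 71/100 = 0.7100
θ = arctan(0.7100) = 35.37°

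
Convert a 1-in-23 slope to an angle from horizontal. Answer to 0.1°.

tan θ = 1/23 = 0.0435
θ = arctan(0.0435) = 2.49°

2.5°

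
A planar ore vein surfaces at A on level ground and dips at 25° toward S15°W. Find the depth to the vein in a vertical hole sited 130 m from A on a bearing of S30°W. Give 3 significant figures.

58.6 m

The hole lies 15° from the dip direction, so the down-dip offset is 130 × cos 15° = 125.57 m.
Depth = down-dip offset × tan(dip) = 125.57 × tan 25° = 125.57 × 0.4663
Depth = 58.55 m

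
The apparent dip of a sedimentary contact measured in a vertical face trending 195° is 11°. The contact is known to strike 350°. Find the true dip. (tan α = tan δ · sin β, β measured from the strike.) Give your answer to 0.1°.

β = acute angle between strike 350° and section 195° = 25°.
tan δ = tan α / sin β = tan 11° / sin 25° = 0.1944 / 0.4226 = 0.4599
δ = arctan(0.4599) = 24.70°

24.7°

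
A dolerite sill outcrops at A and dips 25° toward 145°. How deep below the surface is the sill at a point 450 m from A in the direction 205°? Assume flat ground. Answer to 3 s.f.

105 m

The hole lies 60° from the dip direction, so the down-dip offset is 450 × cos 60° = 225.00 m.
Depth = down-dip offset × tan(dip) = 225.00 × tan 25° = 225.00 × 0.4663
Depth = 104.92 m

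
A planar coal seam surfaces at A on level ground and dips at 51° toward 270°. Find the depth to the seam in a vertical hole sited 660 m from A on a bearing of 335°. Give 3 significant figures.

The hole lies 65° from the dip direction, so the down-dip offset is 660 × cos 65° = 278.93 m.
Depth = down-dip offset × tan(dip) = 278.93 × tan 51° = 278.93 × 1.2349
Depth = 344.45 m

344 m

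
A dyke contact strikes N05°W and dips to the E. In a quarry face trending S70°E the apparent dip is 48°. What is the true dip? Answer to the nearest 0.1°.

β = acute angle between strike N05°W and section S70°E = 65°.
tan δ = tan α / sin β = tan 48° / sin 65° = 1.1106 / 0.9063 = 1.2254
δ = arctan(1.2254) = 50.78°

50.8°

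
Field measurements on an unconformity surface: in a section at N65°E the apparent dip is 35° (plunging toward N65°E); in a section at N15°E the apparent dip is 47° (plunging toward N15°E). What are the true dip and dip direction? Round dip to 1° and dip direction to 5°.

true dip 47°, dip direction 015°

Each apparent-dip line lies in the plane. As unit vectors (x east, y north, z up), v₁ plunges 35°→N65°E and v₂ plunges 47°→N15°E.
n = v₁ × v₂ = (0.125, 0.442, 0.428) (taken with n_z > 0).
Dip δ = arctan(|n_h|/n_z) = arctan(0.459/0.428) = 47.0°.
The horizontal component of n points toward azimuth atan2(n_x, n_y) = 16°, the dip direction.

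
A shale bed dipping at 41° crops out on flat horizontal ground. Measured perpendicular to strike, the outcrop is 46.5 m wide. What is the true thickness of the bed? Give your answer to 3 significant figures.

True thickness t = w · sin(dip) = 46.5 × sin 41°
t = 46.5 × 0.6561 = 30.507 m

30.5 m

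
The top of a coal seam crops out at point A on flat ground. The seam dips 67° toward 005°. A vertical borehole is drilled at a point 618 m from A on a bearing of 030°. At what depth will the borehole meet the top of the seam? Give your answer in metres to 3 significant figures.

The hole lies 25° from the dip direction, so the down-dip offset is 618 × cos 25° = 560.10 m.
Depth = down-dip offset × tan(dip) = 560.10 × tan 67° = 560.10 × 2.3559
Depth = 1319.51 m

1320 m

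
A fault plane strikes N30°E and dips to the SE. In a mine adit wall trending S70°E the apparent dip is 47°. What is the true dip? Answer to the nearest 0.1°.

β = acute angle between strike N30°E and section S70°E = 80°.
tan(true dip) = tan 47° / sin 80° = 1.0889
true dip = arctan 1.0889 = 47.44°

47.4°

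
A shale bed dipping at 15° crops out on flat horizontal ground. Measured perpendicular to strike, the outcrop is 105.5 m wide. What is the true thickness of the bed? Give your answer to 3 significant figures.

27.3 m

True thickness t = w · sin(dip) = 105.5 × sin 15°
t = 105.5 × 0.2588 = 27.305 m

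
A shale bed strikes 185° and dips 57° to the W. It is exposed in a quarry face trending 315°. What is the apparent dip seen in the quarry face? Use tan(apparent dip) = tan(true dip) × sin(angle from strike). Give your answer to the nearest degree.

The section lies 50° from the strike.
tan(apparent dip) = tan 57° · sin 50° = 1.1796
α = arctan(1.1796) = 49.71°

50°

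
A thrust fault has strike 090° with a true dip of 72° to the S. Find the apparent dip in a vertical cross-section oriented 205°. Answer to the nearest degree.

Angle between strike (090°) and section (205°): β = 65°.
tan α = tan 72° × sin 65° = 3.0777 × 0.9063 = 2.7893
α = arctan(2.7893) = 70.28°

70°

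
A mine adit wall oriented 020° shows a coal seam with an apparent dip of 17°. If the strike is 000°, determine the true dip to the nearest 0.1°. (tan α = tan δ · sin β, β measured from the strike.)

β = acute angle between strike 000° and section 020° = 20°.
tan δ = tan α / sin β = tan 17° / sin 20° = 0.3057 / 0.3420 = 0.8939
δ = arctan(0.8939) = 41.79°

41.8°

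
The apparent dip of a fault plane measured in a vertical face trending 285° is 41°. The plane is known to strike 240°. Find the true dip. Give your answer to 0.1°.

50.9°

The section is 45° from the strike.
tan δ = tan α / sin β = tan 41° / sin 45° = 0.8693 / 0.7071 = 1.2294
true dip = arctan 1.2294 = 50.87°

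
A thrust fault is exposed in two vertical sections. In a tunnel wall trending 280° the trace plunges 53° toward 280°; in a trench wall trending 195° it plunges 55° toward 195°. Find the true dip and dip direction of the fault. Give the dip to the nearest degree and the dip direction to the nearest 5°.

Represent each trace as a vector plunging at its apparent dip toward its trend (east-north-up frame): v₁ = (-0.593, 0.105, -0.799), v₂ = (-0.148, -0.554, -0.819).
n = v₁ × v₂ = (-0.528, -0.367, 0.344) (taken with n_z > 0).
Dip δ = arctan(|n_h|/n_z) = arctan(0.643/0.344) = 61.9°.
Dip direction = atan2(-0.528, -0.367) = 235° (azimuth of n's horizontal projection).

true dip 62°, dip direction 235°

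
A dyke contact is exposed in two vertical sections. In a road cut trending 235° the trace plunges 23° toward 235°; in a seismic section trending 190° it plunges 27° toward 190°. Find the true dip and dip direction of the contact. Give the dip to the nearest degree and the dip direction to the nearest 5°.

Represent each trace as a vector plunging at its apparent dip toward its trend (east-north-up frame): v₁ = (-0.754, -0.528, -0.391), v₂ = (-0.155, -0.877, -0.454).
The plane normal is n = v₁ × v₂ ∝ (-0.103, -0.282, 0.580).
True dip = arccos(n_z / |n|) = arccos(0.8881) = 27.4°.
Dip direction = azimuth of (n_x, n_y) = atan2(-0.103, -0.282) = 200°.

true dip 27°, dip direction 200°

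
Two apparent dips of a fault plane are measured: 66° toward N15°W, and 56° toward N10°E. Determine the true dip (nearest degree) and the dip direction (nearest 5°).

true dip 69°, dip direction 315°

The two traces are lines in the plane: v₁ = (sin 345°·cos 66°, cos 345°·cos 66°, −sin 66°), v₂ = (sin 10°·cos 56°, cos 10°·cos 56°, −sin 56°).
Cross product v₁ × v₂ gives the pole to the plane: n ∝ (-0.177, 0.176, 0.096).
tan δ = √(n_x²+n_y²)/n_z = 0.250/0.096, so δ = 69.0°.
Dip direction = atan2(-0.177, 0.176) = 315° (azimuth of n's horizontal projection).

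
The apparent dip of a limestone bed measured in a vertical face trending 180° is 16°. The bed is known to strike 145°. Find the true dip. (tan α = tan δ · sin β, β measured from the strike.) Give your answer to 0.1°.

β = acute angle between strike 145° and section 180° = 35°.
tan δ = tan α / sin β = tan 16° / sin 35° = 0.2867 / 0.5736 = 0.4999
true dip = arctan 0.4999 = 26.56°

26.6°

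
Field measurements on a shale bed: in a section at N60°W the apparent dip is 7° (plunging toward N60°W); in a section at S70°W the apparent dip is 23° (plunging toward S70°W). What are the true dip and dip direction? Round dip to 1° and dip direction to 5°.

The two traces are lines in the plane: v₁ = (sin 300°·cos 7°, cos 300°·cos 7°, −sin 7°), v₂ = (sin 250°·cos 23°, cos 250°·cos 23°, −sin 23°).
The plane normal is n = v₁ × v₂ ∝ (-0.232, -0.230, 0.700).
tan δ = √(n_x²+n_y²)/n_z = 0.327/0.700, so δ = 25.1°.
Dip direction = atan2(-0.232, -0.230) = 225° (azimuth of n's horizontal projection).

true dip 25°, dip direction 225°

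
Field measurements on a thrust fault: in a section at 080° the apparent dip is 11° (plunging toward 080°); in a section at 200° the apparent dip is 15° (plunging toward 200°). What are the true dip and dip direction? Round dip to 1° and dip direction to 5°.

The two traces are lines in the plane: v₁ = (sin 80°·cos 11°, cos 80°·cos 11°, −sin 11°), v₂ = (sin 200°·cos 15°, cos 200°·cos 15°, −sin 15°).
Cross product v₁ × v₂ gives the pole to the plane: n ∝ (0.217, -0.313, 0.821).
True dip = arccos(n_z / |n|) = arccos(0.9070) = 24.9°.
Dip direction = azimuth of (n_x, n_y) = atan2(0.217, -0.313) = 145°.

true dip 25°, dip direction 145°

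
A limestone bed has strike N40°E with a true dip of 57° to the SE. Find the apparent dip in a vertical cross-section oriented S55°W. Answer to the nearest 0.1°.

21.7°

The section lies 15° from the strike.
tan(apparent dip) = tan 57° · sin 15° = 0.3985
apparent dip = arctan 0.3985 = 21.73°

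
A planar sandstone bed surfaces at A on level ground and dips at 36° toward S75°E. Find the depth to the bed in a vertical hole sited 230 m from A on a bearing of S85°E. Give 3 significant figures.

165 m

The hole lies 10° from the dip direction, so the down-dip offset is 230 × cos 10° = 226.51 m.
Depth = down-dip offset × tan(dip) = 226.51 × tan 36° = 226.51 × 0.7265
Depth = 164.57 m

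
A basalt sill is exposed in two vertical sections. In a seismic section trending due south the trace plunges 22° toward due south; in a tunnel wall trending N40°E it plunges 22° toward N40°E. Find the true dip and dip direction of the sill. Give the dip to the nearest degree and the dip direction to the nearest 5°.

true dip 50°, dip direction 110°

The two traces are lines in the plane: v₁ = (sin 180°·cos 22°, cos 180°·cos 22°, −sin 22°), v₂ = (sin 40°·cos 22°, cos 40°·cos 22°, −sin 22°).
Cross product v₁ × v₂ gives the pole to the plane: n ∝ (0.613, -0.223, 0.553).
tan δ = √(n_x²+n_y²)/n_z = 0.653/0.553, so δ = 49.8°.
Dip direction = atan2(0.613, -0.223) = 110° (azimuth of n's horizontal projection).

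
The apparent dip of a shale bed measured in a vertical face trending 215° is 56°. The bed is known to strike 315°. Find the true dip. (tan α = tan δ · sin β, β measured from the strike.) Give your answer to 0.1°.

The section is 80° from the strike.
tan δ = tan α / sin β = tan 56° / sin 80° = 1.4826 / 0.9848 = 1.5054
δ = arctan(1.5054) = 56.41°

56.4°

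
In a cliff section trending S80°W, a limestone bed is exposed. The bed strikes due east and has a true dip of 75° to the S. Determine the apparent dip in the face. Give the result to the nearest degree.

33°

The section lies 10° from the strike.
tan α = tan 75° × sin 10° = 3.7321 × 0.1736 = 0.6481
apparent dip = arctan 0.6481 = 32.95°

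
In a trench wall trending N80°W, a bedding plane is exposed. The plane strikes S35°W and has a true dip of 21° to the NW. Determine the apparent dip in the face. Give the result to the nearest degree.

19°

Angle between strike (S35°W) and section (N80°W): β = 65°.
tan(apparent dip) = tan 21° · sin 65° = 0.3479
α = arctan(0.3479) = 19.18°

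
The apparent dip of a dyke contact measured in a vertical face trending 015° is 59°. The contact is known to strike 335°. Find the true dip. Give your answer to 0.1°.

68.9°

β = acute angle between strike 335° and section 015° = 40°.
tan δ = tan α / sin β = tan 59° / sin 40° = 1.6643 / 0.6428 = 2.5892
true dip = arctan 2.5892 = 68.88°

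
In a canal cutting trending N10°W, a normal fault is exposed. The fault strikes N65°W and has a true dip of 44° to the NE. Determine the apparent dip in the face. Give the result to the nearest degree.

38°

The section lies 55° from the strike.
tan α = tan 44° × sin 55° = 0.9657 × 0.8192 = 0.7910
α = arctan(0.7910) = 38.35°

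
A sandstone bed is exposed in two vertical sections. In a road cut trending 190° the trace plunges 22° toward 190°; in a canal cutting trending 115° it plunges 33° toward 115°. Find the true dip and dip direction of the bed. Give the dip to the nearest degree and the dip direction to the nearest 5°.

true dip 35°, dip direction 135°

Represent each trace as a vector plunging at its apparent dip toward its trend (east-north-up frame): v₁ = (-0.161, -0.913, -0.375), v₂ = (0.760, -0.354, -0.545).
Cross product v₁ × v₂ gives the pole to the plane: n ∝ (0.365, -0.372, 0.751).
tan δ = √(n_x²+n_y²)/n_z = 0.521/0.751, so δ = 34.8°.
The horizontal component of n points toward azimuth atan2(n_x, n_y) = 136°, the dip direction.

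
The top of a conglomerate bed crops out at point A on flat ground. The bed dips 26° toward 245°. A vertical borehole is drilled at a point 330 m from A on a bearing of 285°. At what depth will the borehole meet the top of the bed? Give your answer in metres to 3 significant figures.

The hole lies 40° from the dip direction, so the down-dip offset is 330 × cos 40° = 252.79 m.
Depth = down-dip offset × tan(dip) = 252.79 × tan 26° = 252.79 × 0.4877
Depth = 123.30 m

123 m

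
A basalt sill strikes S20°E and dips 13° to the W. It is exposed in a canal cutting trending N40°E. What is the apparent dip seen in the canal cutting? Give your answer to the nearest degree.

The strike is S20°E and the section trends N40°E; the acute angle between them is β = 60°.
tan α = tan 13° × sin 60° = 0.2309 × 0.8660 = 0.1999
apparent dip = arctan 0.1999 = 11.31°

11°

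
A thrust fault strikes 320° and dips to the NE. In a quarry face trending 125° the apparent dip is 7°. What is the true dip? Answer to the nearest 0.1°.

The section is 15° from the strike.
tan(true dip) = tan 7° / sin 15° = 0.4744
true dip = arctan 0.4744 = 25.38°

25.4°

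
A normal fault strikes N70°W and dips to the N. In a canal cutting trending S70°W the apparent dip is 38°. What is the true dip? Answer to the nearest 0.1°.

β = acute angle between strike N70°W and section S70°W = 40°.
tan δ = tan α / sin β = tan 38° / sin 40° = 0.7813 / 0.6428 = 1.2155
true dip = arctan 1.2155 = 50.55°

50.6°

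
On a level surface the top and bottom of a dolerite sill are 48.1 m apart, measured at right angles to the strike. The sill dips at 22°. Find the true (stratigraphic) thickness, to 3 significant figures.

True thickness t = w · sin(dip) = 48.1 × sin 22°
t = 48.1 × 0.3746 = 18.019 m

18.0 m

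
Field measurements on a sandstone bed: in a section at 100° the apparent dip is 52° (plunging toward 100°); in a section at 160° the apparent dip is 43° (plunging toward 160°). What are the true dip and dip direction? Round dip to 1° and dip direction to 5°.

true dip 53°, dip direction 115°

The two traces are lines in the plane: v₁ = (sin 100°·cos 52°, cos 100°·cos 52°, −sin 52°), v₂ = (sin 160°·cos 43°, cos 160°·cos 43°, −sin 43°).
n = v₁ × v₂ = (0.469, -0.216, 0.390) (taken with n_z > 0).
Dip δ = arctan(|n_h|/n_z) = arctan(0.516/0.390) = 52.9°.
Dip direction = azimuth of (n_x, n_y) = atan2(0.469, -0.216) = 115°.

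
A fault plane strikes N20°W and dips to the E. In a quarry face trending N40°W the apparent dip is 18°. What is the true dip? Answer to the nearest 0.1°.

β = acute angle between strike N20°W and section N40°W = 20°.
tan(true dip) = tan 18° / sin 20° = 0.9500
true dip = arctan 0.9500 = 43.53°

43.5°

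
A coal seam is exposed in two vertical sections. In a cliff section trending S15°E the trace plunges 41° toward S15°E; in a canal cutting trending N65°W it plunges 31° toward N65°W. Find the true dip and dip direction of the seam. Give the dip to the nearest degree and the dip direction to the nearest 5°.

Each apparent-dip line lies in the plane. As unit vectors (x east, y north, z up), v₁ plunges 41°→S15°E and v₂ plunges 31°→N65°W.
Cross product v₁ × v₂ gives the pole to the plane: n ∝ (-0.613, -0.610, 0.496).
tan δ = √(n_x²+n_y²)/n_z = 0.865/0.496, so δ = 60.2°.
The horizontal component of n points toward azimuth atan2(n_x, n_y) = 225°, the dip direction.

true dip 60°, dip direction 225°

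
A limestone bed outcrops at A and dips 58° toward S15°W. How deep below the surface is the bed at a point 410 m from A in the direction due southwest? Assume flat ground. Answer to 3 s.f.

568 m

The hole lies 30° from the dip direction, so the down-dip offset is 410 × cos 30° = 355.07 m.
Depth = down-dip offset × tan(dip) = 355.07 × tan 58° = 355.07 × 1.6003
Depth = 568.23 m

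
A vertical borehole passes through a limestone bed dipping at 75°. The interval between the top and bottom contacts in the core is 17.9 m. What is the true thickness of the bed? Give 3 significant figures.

4.63 m

True thickness t = h · cos(dip) = 17.9 × cos 75°
t = 17.9 × 0.2588 = 4.633 m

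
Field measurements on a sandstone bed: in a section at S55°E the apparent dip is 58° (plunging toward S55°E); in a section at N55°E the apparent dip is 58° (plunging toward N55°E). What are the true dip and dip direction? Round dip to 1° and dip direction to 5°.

true dip 63°, dip direction 090°

Represent each trace as a vector plunging at its apparent dip toward its trend (east-north-up frame): v₁ = (0.434, -0.304, -0.848), v₂ = (0.434, 0.304, -0.848).
n = v₁ × v₂ = (0.516, -0.000, 0.264) (taken with n_z > 0).
Dip δ = arctan(|n_h|/n_z) = arctan(0.516/0.264) = 62.9°.
Dip direction = azimuth of (n_x, n_y) = atan2(0.516, -0.000) = 90°.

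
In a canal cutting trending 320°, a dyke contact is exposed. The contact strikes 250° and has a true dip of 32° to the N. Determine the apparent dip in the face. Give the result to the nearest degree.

30°

The section lies 70° from the strike.
tan α = tan 32° × sin 70° = 0.6249 × 0.9397 = 0.5872
apparent dip = arctan 0.5872 = 30.42°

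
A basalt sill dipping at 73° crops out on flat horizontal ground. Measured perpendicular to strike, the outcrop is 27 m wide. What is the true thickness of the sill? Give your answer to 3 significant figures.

25.8 m

True thickness t = w · sin(dip) = 27 × sin 73°
t = 27 × 0.9563 = 25.820 m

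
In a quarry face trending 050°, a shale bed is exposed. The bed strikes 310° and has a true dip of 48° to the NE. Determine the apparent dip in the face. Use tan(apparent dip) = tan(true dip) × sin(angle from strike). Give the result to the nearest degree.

Angle between strike (310°) and section (050°): β = 80°.
tan α = tan 48° × sin 80° = 1.1106 × 0.9848 = 1.0937
α = arctan(1.0937) = 47.56°

48°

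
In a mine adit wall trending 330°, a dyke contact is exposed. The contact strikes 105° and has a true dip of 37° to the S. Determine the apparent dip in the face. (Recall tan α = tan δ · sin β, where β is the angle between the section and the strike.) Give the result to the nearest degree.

The section lies 45° from the strike.
tan α = tan 37° × sin 45° = 0.7536 × 0.7071 = 0.5328
α = arctan(0.5328) = 28.05°

28°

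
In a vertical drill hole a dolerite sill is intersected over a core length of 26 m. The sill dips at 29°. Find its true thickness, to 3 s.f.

22.7 m

True thickness t = h · cos(dip) = 26 × cos 29°
t = 26 × 0.8746 = 22.740 m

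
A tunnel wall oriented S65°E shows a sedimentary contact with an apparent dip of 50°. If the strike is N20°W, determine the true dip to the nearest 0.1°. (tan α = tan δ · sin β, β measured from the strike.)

59.3°

β = acute angle between strike N20°W and section S65°E = 45°.
tan δ = tan α / sin β = tan 50° / sin 45° = 1.1918 / 0.7071 = 1.6854
true dip = arctan 1.6854 = 59.32°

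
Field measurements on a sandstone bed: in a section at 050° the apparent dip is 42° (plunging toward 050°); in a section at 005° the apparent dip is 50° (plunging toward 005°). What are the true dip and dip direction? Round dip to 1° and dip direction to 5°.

Represent each trace as a vector plunging at its apparent dip toward its trend (east-north-up frame): v₁ = (0.569, 0.478, -0.669), v₂ = (0.056, 0.640, -0.766).
n = v₁ × v₂ = (0.063, 0.399, 0.338) (taken with n_z > 0).
Dip δ = arctan(|n_h|/n_z) = arctan(0.403/0.338) = 50.1°.
Dip direction = atan2(0.063, 0.399) = 9° (azimuth of n's horizontal projection).

true dip 50°, dip direction 010°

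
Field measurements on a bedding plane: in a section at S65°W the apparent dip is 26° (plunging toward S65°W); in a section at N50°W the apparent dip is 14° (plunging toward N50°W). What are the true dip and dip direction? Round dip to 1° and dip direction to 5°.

The two traces are lines in the plane: v₁ = (sin 245°·cos 26°, cos 245°·cos 26°, −sin 26°), v₂ = (sin 310°·cos 14°, cos 310°·cos 14°, −sin 14°).
Cross product v₁ × v₂ gives the pole to the plane: n ∝ (-0.365, -0.129, 0.790).
Dip δ = arctan(|n_h|/n_z) = arctan(0.387/0.790) = 26.1°.
The horizontal component of n points toward azimuth atan2(n_x, n_y) = 251°, the dip direction.

true dip 26°, dip direction 250°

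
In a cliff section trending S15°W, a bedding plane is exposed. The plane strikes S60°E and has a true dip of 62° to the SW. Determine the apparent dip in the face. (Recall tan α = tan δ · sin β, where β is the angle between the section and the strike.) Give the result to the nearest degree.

The section lies 75° from the strike.
tan(apparent dip) = tan 62° · sin 75° = 1.8166
α = arctan(1.8166) = 61.17°

61°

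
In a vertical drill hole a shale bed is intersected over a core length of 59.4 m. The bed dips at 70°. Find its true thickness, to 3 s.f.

20.3 m

True thickness t = h · cos(dip) = 59.4 × cos 70°
t = 59.4 × 0.3420 = 20.316 m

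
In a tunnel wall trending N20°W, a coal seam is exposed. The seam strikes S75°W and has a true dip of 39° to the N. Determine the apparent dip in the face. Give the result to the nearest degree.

The strike is S75°W and the section trends N20°W; the acute angle between them is β = 85°.
tan α = tan 39° × sin 85° = 0.8098 × 0.9962 = 0.8067
α = arctan(0.8067) = 38.89°

39°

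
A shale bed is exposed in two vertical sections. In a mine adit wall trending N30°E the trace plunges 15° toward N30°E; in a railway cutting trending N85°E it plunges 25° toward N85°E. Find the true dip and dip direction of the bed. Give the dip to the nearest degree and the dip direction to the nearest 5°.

Represent each trace as a vector plunging at its apparent dip toward its trend (east-north-up frame): v₁ = (0.483, 0.837, -0.259), v₂ = (0.903, 0.079, -0.423).
Cross product v₁ × v₂ gives the pole to the plane: n ∝ (0.333, 0.030, 0.717).
True dip = arccos(n_z / |n|) = arccos(0.9063) = 25.0°.
Dip direction = atan2(0.333, 0.030) = 85° (azimuth of n's horizontal projection).

true dip 25°, dip direction 085°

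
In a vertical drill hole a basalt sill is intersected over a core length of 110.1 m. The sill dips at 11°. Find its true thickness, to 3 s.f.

108 m

True thickness t = h · cos(dip) = 110.1 × cos 11°
t = 110.1 × 0.9816 = 108.077 m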